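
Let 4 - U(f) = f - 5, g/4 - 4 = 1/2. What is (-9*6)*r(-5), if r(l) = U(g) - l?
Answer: 216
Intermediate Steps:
g = 18 (g = 16 + 4/2 = 16 + 4*(½) = 16 + 2 = 18)
U(f) = 9 - f (U(f) = 4 - (f - 5) = 4 - (-5 + f) = 4 + (5 - f) = 9 - f)
r(l) = -9 - l (r(l) = (9 - 1*18) - l = (9 - 18) - l = -9 - l)
(-9*6)*r(-5) = (-9*6)*(-9 - 1*(-5)) = -54*(-9 + 5) = -54*(-4) = 216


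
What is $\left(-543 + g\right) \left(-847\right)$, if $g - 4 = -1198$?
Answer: $1471239$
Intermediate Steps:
$g = -1194$ ($g = 4 - 1198 = -1194$)
$\left(-543 + g\right) \left(-847\right) = \left(-543 - 1194\right) \left(-847\right) = \left(-1737\right) \left(-847\right) = 1471239$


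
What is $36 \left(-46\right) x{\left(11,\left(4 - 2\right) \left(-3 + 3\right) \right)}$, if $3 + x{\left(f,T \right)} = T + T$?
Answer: $4968$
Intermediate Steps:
$x{\left(f,T \right)} = -3 + 2 T$ ($x{\left(f,T \right)} = -3 + \left(T + T\right) = -3 + 2 T$)
$36 \left(-46\right) x{\left(11,\left(4 - 2\right) \left(-3 + 3\right) \right)} = 36 \left(-46\right) \left(-3 + 2 \left(4 - 2\right) \left(-3 + 3\right)\right) = - 1656 \left(-3 + 2 \left(4 - 2\right) 0\right) = - 1656 \left(-3 + 2 \cdot 2 \cdot 0\right) = - 1656 \left(-3 + 2 \cdot 0\right) = - 1656 \left(-3 + 0\right) = \left(-1656\right) \left(-3\right) = 4968$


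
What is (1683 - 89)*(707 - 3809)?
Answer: -4944588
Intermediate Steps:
(1683 - 89)*(707 - 3809) = 1594*(-3102) = -4944588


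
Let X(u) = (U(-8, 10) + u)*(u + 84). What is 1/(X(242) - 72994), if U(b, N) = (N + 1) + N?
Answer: 1/12744 ≈ 7.8468e-5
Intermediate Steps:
U(b, N) = 1 + 2*N (U(b, N) = (1 + N) + N = 1 + 2*N)
X(u) = (21 + u)*(84 + u) (X(u) = ((1 + 2*10) + u)*(u + 84) = ((1 + 20) + u)*(84 + u) = (21 + u)*(84 + u))
1/(X(242) - 72994) = 1/((1764 + 242**2 + 105*242) - 72994) = 1/((1764 + 58564 + 25410) - 72994) = 1/(85738 - 72994) = 1/12744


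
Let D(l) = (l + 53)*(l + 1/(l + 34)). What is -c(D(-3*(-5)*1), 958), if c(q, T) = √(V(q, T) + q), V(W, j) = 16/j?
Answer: -2*√2870812734/3353 ≈ -31.959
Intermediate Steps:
D(l) = (53 + l)*(l + 1/(34 + l))
c(q, T) = √(q + 16/T) (c(q, T) = √(16/T + q) = √(q + 16/T))
-c(D(-3*(-5)*1), 958) = -√((53 + (-3*(-5)*1)³ + 87*(-3*(-5)*1)² + 1803*(-3*(-5)*1))/(34 - 3*(-5)*1) + 16/958) = -√((53 + (15*1)³ + 87*(15*1)² + 1803*(15*1))/(34 + 15*1) + 16*(1/958)) = -√((53 + 15³ + 87*15² + 1803*15)/(34 + 15) + 8/479) = -√((53 + 3375 + 87*225 + 27045)/49 + 8/479) = -√((53 + 3375 + 19575 + 27045)/49 + 8/479) = -√((1/49)*50048 + 8/479) = -√(50048/49 + 8/479) = -√(23973384/23471) = -2*√2870812734/3353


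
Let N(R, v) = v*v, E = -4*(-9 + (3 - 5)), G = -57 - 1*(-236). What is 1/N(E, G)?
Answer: 1/32041 ≈ 3.1210e-5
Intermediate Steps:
G = 179 (G = -57 + 236 = 179)
E = 44 (E = -4*(-9 - 2) = -4*(-11) = 44)
N(R, v) = v²
1/N(E, G) = 1/(179²) = 1/32041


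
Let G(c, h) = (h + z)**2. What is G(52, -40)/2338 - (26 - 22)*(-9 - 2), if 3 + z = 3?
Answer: 52236/1169 ≈ 44.684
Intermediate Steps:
z = 0 (z = -3 + 3 = 0)
G(c, h) = h**2 (G(c, h) = (h + 0)**2 = h**2)
G(52, -40)/2338 - (26 - 22)*(-9 - 2) = (-40)**2/2338 - (26 - 22)*(-9 - 2) = 1600*(1/2338) - 4*(-11) = 800/1169 - 1*(-44) = 800/1169 + 44 = 52236/1169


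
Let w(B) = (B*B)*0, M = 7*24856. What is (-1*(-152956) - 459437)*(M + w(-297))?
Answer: -53325242152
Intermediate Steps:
M = 173992
w(B) = 0 (w(B) = B²*0 = 0)
(-1*(-152956) - 459437)*(M + w(-297)) = (-1*(-152956) - 459437)*(173992 + 0) = (152956 - 459437)*173992 = -306481*173992 = -53325242152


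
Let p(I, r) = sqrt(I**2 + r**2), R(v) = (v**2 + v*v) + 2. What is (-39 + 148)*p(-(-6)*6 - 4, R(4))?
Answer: 218*sqrt(545) ≈ 5089.3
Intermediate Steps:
R(v) = 2 + 2*v**2 (R(v) = (v**2 + v**2) + 2 = 2*v**2 + 2 = 2 + 2*v**2)
(-39 + 148)*p(-(-6)*6 - 4, R(4)) = (-39 + 148)*sqrt((-(-6)*6 - 4)**2 + (2 + 2*4**2)**2) = 109*sqrt((-2*(-18) - 4)**2 + (2 + 2*16)**2) = 109*sqrt((36 - 4)**2 + (2 + 32)**2) = 109*sqrt(32**2 + 34**2) = 109*sqrt(1024 + 1156) = 109*sqrt(2180) = 109*(2*sqrt(545)) = 218*sqrt(545)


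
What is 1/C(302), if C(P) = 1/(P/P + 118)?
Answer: 119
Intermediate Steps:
C(P) = 1/119 (C(P) = 1/(1 + 118) = 1/119)
1/C(302) = 1/(1/119) = 119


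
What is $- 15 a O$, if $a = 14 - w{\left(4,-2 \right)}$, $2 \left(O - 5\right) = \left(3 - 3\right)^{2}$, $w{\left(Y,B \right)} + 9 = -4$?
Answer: $-2025$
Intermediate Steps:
$w{\left(Y,B \right)} = -13$ ($w{\left(Y,B \right)} = -9 - 4 = -13$)
$O = 5$ ($O = 5 + \frac{\left(3 - 3\right)^{2}}{2} = 5 + \frac{0^{2}}{2} = 5 + \frac{1}{2} \cdot 0 = 5 + 0 = 5$)
$a = 27$ ($a = 14 - -13 = 14 + 13 = 27$)
$- 15 a O = \left(-15\right) 27 \cdot 5 = \left(-405\right) 5 = -2025$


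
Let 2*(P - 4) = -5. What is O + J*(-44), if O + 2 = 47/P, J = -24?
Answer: 3256/3 ≈ 1085.3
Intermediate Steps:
P = 3/2 (P = 4 + (1/2)*(-5) = 4 - 5/2 = 3/2 ≈ 1.5000)
O = 88/3 (O = -2 + 47/(3/2) = -2 + 47*(2/3) = -2 + 94/3 = 88/3 ≈ 29.333)
O + J*(-44) = 88/3 - 24*(-44) = 88/3 + 1056 = 3256/3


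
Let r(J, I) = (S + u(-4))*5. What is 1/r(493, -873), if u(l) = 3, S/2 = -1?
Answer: 1/5 ≈ 0.20000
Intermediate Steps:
S = -2 (S = 2*(-1) = -2)
r(J, I) = 5 (r(J, I) = (-2 + 3)*5 = 1*5 = 5)
1/r(493, -873) = 1/5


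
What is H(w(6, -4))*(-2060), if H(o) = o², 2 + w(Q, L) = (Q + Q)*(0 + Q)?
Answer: -10094000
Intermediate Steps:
w(Q, L) = -2 + 2*Q² (w(Q, L) = -2 + (Q + Q)*(0 + Q) = -2 + (2*Q)*Q = -2 + 2*Q²)
H(w(6, -4))*(-2060) = (-2 + 2*6²)²*(-2060) = (-2 + 2*36)²*(-2060) = (-2 + 72)²*(-2060) = 70²*(-2060) = 4900*(-2060) = -10094000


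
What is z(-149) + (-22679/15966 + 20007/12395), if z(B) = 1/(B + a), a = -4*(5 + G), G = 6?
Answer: 7198933931/38194424010 ≈ 0.18848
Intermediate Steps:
a = -44 (a = -4*(5 + 6) = -4*11 = -44)
z(B) = 1/(-44 + B) (z(B) = 1/(B - 44) = 1/(-44 + B))
z(-149) + (-22679/15966 + 20007/12395) = 1/(-44 - 149) + (-22679/15966 + 20007/12395) = 1/(-193) + (-22679*1/15966 + 20007*(1/12395)) = -1/193 + (-22679/15966 + 20007/12395) = -1/193 + 38325557/197898570 = 7198933931/38194424010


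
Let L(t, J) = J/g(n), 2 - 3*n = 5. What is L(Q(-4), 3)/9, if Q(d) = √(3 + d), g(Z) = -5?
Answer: -1/15 ≈ -0.066667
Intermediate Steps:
n = -1 (n = ⅔ - ⅓*5 = ⅔ - 5/3 = -1)
L(t, J) = -J/5 (L(t, J) = J/(-5) = J*(-⅕) = -J/5)
L(Q(-4), 3)/9 = -⅕*3/9 = -⅗*⅑ = -1/15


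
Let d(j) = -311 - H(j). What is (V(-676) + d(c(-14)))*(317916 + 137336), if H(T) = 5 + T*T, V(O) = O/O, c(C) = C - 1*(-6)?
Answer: -172540508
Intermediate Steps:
c(C) = 6 + C (c(C) = C + 6 = 6 + C)
V(O) = 1
H(T) = 5 + T**2
d(j) = -316 - j**2 (d(j) = -311 - (5 + j**2) = -311 + (-5 - j**2) = -316 - j**2)
(V(-676) + d(c(-14)))*(317916 + 137336) = (1 + (-316 - (6 - 14)**2))*(317916 + 137336) = (1 + (-316 - 1*(-8)**2))*455252 = (1 + (-316 - 1*64))*455252 = (1 + (-316 - 64))*455252 = (1 - 380)*455252 = -379*455252 = -172540508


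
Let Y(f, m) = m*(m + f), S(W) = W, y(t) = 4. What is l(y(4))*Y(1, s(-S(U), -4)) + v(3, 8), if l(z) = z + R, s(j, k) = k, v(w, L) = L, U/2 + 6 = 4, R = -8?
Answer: -40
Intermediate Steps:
U = -4 (U = -12 + 2*4 = -12 + 8 = -4)
Y(f, m) = m*(f + m)
l(z) = -8 + z (l(z) = z - 8 = -8 + z)
l(y(4))*Y(1, s(-S(U), -4)) + v(3, 8) = (-8 + 4)*(-4*(1 - 4)) + 8 = -(-16)*(-3) + 8 = -4*12 + 8 = -48 + 8 = -40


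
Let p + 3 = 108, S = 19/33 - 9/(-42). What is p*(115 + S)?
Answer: 267475/22 ≈ 12158.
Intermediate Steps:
S = 365/462 (S = 19*(1/33) - 9*(-1/42) = 19/33 + 3/14 = 365/462 ≈ 0.79004)
p = 105 (p = -3 + 108 = 105)
p*(115 + S) = 105*(115 + 365/462) = 105*(53495/462) = 267475/22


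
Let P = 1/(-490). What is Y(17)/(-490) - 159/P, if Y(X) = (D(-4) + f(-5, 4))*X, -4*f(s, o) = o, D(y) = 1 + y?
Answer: 19087984/245 ≈ 77910.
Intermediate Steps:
P = -1/490 ≈ -0.0020408
f(s, o) = -o/4
Y(X) = -4*X (Y(X) = ((1 - 4) - 1/4*4)*X = (-3 - 1)*X = -4*X)
Y(17)/(-490) - 159/P = -4*17/(-490) - 159/(-1/490) = -68*(-1/490) - 159*(-490) = 34/245 + 77910 = 19087984/245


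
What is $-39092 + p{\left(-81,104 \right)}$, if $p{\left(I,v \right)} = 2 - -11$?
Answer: $-39079$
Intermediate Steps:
$p{\left(I,v \right)} = 13$ ($p{\left(I,v \right)} = 2 + 11 = 13$)
$-39092 + p{\left(-81,104 \right)} = -39092 + 13 = -39079$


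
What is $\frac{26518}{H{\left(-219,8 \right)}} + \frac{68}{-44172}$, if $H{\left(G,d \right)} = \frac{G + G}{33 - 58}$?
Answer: $\frac{1220158234}{806139} \approx 1513.6$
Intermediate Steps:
$H{\left(G,d \right)} = - \frac{2 G}{25}$ ($H{\left(G,d \right)} = \frac{2 G}{-25} = 2 G \left(- \frac{1}{25}\right) = - \frac{2 G}{25}$)
$\frac{26518}{H{\left(-219,8 \right)}} + \frac{68}{-44172} = \frac{26518}{\left(- \frac{2}{25}\right) \left(-219\right)} + \frac{68}{-44172} = \frac{26518}{\frac{438}{25}} + 68 \left(- \frac{1}{44172}\right) = 26518 \cdot \frac{25}{438} - \frac{17}{11043} = \frac{331475}{219} - \frac{17}{11043} = \frac{1220158234}{806139}$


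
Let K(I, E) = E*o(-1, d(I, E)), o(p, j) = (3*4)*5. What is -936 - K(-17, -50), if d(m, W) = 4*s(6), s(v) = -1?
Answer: 2064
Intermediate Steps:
d(m, W) = -4 (d(m, W) = 4*(-1) = -4)
o(p, j) = 60 (o(p, j) = 12*5 = 60)
K(I, E) = 60*E (K(I, E) = E*60 = 60*E)
-936 - K(-17, -50) = -936 - 60*(-50) = -936 - 1*(-3000) = -936 + 3000 = 2064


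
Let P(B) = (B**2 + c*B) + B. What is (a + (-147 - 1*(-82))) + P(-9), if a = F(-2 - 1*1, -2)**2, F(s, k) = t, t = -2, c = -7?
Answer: 74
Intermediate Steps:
F(s, k) = -2
P(B) = B**2 - 6*B (P(B) = (B**2 - 7*B) + B = B**2 - 6*B)
a = 4 (a = (-2)**2 = 4)
(a + (-147 - 1*(-82))) + P(-9) = (4 + (-147 - 1*(-82))) - 9*(-6 - 9) = (4 + (-147 + 82)) - 9*(-15) = (4 - 65) + 135 = -61 + 135 = 74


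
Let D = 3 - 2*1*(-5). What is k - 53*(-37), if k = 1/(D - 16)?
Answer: 5882/3 ≈ 1960.7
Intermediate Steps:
D = 13 (D = 3 - 2*(-5) = 3 - 1*(-10) = 3 + 10 = 13)
k = -⅓ (k = 1/(13 - 16) = 1/(-3) = -⅓ ≈ -0.33333)
k - 53*(-37) = -⅓ - 53*(-37) = -⅓ + 1961 = 5882/3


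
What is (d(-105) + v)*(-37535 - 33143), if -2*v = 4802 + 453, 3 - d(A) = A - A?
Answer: 185494411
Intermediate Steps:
d(A) = 3 (d(A) = 3 - (A - A) = 3 - 1*0 = 3 + 0 = 3)
v = -5255/2 (v = -(4802 + 453)/2 = -½*5255 = -5255/2 ≈ -2627.5)
(d(-105) + v)*(-37535 - 33143) = (3 - 5255/2)*(-37535 - 33143) = -5249/2*(-70678) = 185494411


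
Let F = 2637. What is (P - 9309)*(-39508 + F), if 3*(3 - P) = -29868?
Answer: -23966150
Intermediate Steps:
P = 9959 (P = 3 - ⅓*(-29868) = 3 + 9956 = 9959)
(P - 9309)*(-39508 + F) = (9959 - 9309)*(-39508 + 2637) = 650*(-36871) = -23966150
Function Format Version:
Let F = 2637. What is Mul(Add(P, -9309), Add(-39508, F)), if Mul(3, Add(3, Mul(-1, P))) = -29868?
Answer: -23966150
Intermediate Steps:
P = 9959 (P = Add(3, Mul(Rational(-1, 3), -29868)) = Add(3, 9956) = 9959)
Mul(Add(P, -9309), Add(-39508, F)) = Mul(Add(9959, -9309), Add(-39508, 2637)) = Mul(650, -36871) = -23966150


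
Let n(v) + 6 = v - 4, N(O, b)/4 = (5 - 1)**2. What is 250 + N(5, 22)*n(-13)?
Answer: -1222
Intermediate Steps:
N(O, b) = 64 (N(O, b) = 4*(5 - 1)**2 = 4*4**2 = 4*16 = 64)
n(v) = -10 + v (n(v) = -6 + (v - 4) = -6 + (-4 + v) = -10 + v)
250 + N(5, 22)*n(-13) = 250 + 64*(-10 - 13) = 250 + 64*(-23) = 250 - 1472 = -1222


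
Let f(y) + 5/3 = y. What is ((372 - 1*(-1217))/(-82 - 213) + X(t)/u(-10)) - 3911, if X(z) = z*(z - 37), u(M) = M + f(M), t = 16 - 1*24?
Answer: -15083062/3835 ≈ -3933.0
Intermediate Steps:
f(y) = -5/3 + y
t = -8 (t = 16 - 24 = -8)
u(M) = -5/3 + 2*M (u(M) = M + (-5/3 + M) = -5/3 + 2*M)
X(z) = z*(-37 + z)
((372 - 1*(-1217))/(-82 - 213) + X(t)/u(-10)) - 3911 = ((372 - 1*(-1217))/(-82 - 213) + (-8*(-37 - 8))/(-5/3 + 2*(-10))) - 3911 = ((372 + 1217)/(-295) + (-8*(-45))/(-5/3 - 20)) - 3911 = (1589*(-1/295) + 360/(-65/3)) - 3911 = (-1589/295 + 360*(-3/65)) - 3911 = (-1589/295 - 216/13) - 3911 = -84377/3835 - 3911 = -15083062/3835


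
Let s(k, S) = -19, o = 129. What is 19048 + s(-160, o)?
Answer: 19029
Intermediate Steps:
19048 + s(-160, o) = 19048 - 19 = 19029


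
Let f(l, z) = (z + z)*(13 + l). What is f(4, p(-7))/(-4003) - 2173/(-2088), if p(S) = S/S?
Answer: 8627527/8358264 ≈ 1.0322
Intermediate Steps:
p(S) = 1
f(l, z) = 2*z*(13 + l) (f(l, z) = (2*z)*(13 + l) = 2*z*(13 + l))
f(4, p(-7))/(-4003) - 2173/(-2088) = (2*1*(13 + 4))/(-4003) - 2173/(-2088) = (2*1*17)*(-1/4003) - 2173*(-1/2088) = 34*(-1/4003) + 2173/2088 = -34/4003 + 2173/2088 = 8627527/8358264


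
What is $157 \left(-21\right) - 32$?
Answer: $-3329$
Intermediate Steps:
$157 \left(-21\right) - 32 = -3297 - 32 = -3329$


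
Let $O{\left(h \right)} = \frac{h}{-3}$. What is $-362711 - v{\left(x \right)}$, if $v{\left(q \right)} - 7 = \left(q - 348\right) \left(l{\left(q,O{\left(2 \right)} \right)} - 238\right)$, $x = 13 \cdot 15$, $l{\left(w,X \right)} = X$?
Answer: $-399234$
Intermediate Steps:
$O{\left(h \right)} = - \frac{h}{3}$ ($O{\left(h \right)} = h \left(- \frac{1}{3}\right) = - \frac{h}{3}$)
$x = 195$
$v{\left(q \right)} = 83063 - \frac{716 q}{3}$ ($v{\left(q \right)} = 7 + \left(q - 348\right) \left(\left(- \frac{1}{3}\right) 2 - 238\right) = 7 + \left(-348 + q\right) \left(- \frac{2}{3} - 238\right) = 7 + \left(-348 + q\right) \left(- \frac{716}{3}\right) = 7 - \left(-83056 + \frac{716 q}{3}\right) = 83063 - \frac{716 q}{3}$)
$-362711 - v{\left(x \right)} = -362711 - \left(83063 - 46540\right) = -362711 - 36523 = -399234$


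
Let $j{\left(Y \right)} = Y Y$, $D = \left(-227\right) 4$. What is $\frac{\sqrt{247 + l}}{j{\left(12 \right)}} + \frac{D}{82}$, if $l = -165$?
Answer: $- \frac{454}{41} + \frac{\sqrt{82}}{144} \approx -11.01$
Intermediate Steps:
$D = -908$
$j{\left(Y \right)} = Y^{2}$
$\frac{\sqrt{247 + l}}{j{\left(12 \right)}} + \frac{D}{82} = \frac{\sqrt{247 - 165}}{12^{2}} - \frac{908}{82} = \frac{\sqrt{82}}{144} - \frac{454}{41} = - \frac{454}{41} + \frac{\sqrt{82}}{144}$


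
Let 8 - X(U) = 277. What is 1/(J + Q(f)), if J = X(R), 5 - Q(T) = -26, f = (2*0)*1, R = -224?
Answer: -1/238 ≈ -0.0042017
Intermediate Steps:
X(U) = -269 (X(U) = 8 - 1*277 = 8 - 277 = -269)
f = 0 (f = 0*1 = 0)
Q(T) = 31 (Q(T) = 5 - 1*(-26) = 5 + 26 = 31)
J = -269
1/(J + Q(f)) = 1/(-269 + 31) = 1/(-238) = -1/238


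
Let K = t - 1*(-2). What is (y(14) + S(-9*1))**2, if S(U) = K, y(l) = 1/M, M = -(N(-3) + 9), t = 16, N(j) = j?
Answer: 11449/36 ≈ 318.03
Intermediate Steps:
M = -6 (M = -(-3 + 9) = -1*6 = -6)
K = 18 (K = 16 - 1*(-2) = 16 + 2 = 18)
y(l) = -1/6 (y(l) = 1/(-6) = -1/6)
S(U) = 18
(y(14) + S(-9*1))**2 = (-1/6 + 18)**2 = (107/6)**2 = 11449/36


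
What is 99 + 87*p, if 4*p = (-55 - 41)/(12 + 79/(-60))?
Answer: -61821/641 ≈ -96.445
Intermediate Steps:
p = -1440/641 (p = ((-55 - 41)/(12 + 79/(-60)))/4 = (-96/(12 + 79*(-1/60)))/4 = (-96/(12 - 79/60))/4 = (-96/641/60)/4 = (-96*60/641)/4 = (1/4)*(-5760/641) = -1440/641 ≈ -2.2465)
99 + 87*p = 99 + 87*(-1440/641) = 99 - 125280/641 = -61821/641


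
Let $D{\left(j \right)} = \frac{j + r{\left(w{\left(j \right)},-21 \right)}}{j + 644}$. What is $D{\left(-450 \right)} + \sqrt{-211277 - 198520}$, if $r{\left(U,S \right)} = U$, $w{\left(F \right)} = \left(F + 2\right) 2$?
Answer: $- \frac{673}{97} + 3 i \sqrt{45533} \approx -6.9381 + 640.15 i$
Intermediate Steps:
$w{\left(F \right)} = 4 + 2 F$ ($w{\left(F \right)} = \left(2 + F\right) 2 = 4 + 2 F$)
$D{\left(j \right)} = \frac{4 + 3 j}{644 + j}$ ($D{\left(j \right)} = \frac{j + \left(4 + 2 j\right)}{j + 644} = \frac{4 + 3 j}{644 + j}$)
$D{\left(-450 \right)} + \sqrt{-211277 - 198520} = \frac{4 + 3 \left(-450\right)}{644 - 450} + \sqrt{-211277 - 198520} = \frac{4 - 1350}{194} + \sqrt{-409797} = \frac{1}{194} \left(-1346\right) + 3 i \sqrt{45533} = - \frac{673}{97} + 3 i \sqrt{45533}$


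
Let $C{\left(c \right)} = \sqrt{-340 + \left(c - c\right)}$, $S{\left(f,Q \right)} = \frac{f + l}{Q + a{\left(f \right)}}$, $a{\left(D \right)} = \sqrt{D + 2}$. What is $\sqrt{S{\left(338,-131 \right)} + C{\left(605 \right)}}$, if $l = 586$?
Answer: $\frac{\sqrt{-924 - 340 i + 262 i \sqrt{85}}}{\sqrt{131 - 2 \sqrt{85}}} \approx 2.4469 + 3.7678 i$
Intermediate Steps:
$a{\left(D \right)} = \sqrt{2 + D}$
$S{\left(f,Q \right)} = \frac{586 + f}{Q + \sqrt{2 + f}}$ ($S{\left(f,Q \right)} = \frac{f + 586}{Q + \sqrt{2 + f}} = \frac{586 + f}{Q + \sqrt{2 + f}}$)
$C{\left(c \right)} = 2 i \sqrt{85}$ ($C{\left(c \right)} = \sqrt{-340 + 0} = \sqrt{-340} = 2 i \sqrt{85}$)
$\sqrt{S{\left(338,-131 \right)} + C{\left(605 \right)}} = \sqrt{\frac{586 + 338}{-131 + \sqrt{2 + 338}} + 2 i \sqrt{85}} = \sqrt{\frac{1}{-131 + \sqrt{340}} \cdot 924 + 2 i \sqrt{85}} = \sqrt{\frac{1}{-131 + 2 \sqrt{85}} \cdot 924 + 2 i \sqrt{85}} = \sqrt{\frac{924}{-131 + 2 \sqrt{85}} + 2 i \sqrt{85}}$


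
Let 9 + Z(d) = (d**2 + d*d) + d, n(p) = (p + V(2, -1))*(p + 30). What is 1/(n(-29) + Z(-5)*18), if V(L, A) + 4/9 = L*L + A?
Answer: 9/5594 ≈ 0.0016089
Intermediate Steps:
V(L, A) = -4/9 + A + L**2 (V(L, A) = -4/9 + (L*L + A) = -4/9 + (L**2 + A) = -4/9 + (A + L**2) = -4/9 + A + L**2)
n(p) = (30 + p)*(23/9 + p) (n(p) = (p + (-4/9 - 1 + 2**2))*(p + 30) = (p + (-4/9 - 1 + 4))*(30 + p) = (p + 23/9)*(30 + p) = (23/9 + p)*(30 + p) = (30 + p)*(23/9 + p))
Z(d) = -9 + d + 2*d**2 (Z(d) = -9 + ((d**2 + d*d) + d) = -9 + ((d**2 + d**2) + d) = -9 + (2*d**2 + d) = -9 + (d + 2*d**2) = -9 + d + 2*d**2)
1/(n(-29) + Z(-5)*18) = 1/((230/3 + (-29)**2 + (293/9)*(-29)) + (-9 - 5 + 2*(-5)**2)*18) = 1/((230/3 + 841 - 8497/9) + (-9 - 5 + 2*25)*18) = 1/(-238/9 + (-9 - 5 + 50)*18) = 1/(-238/9 + 36*18) = 1/(-238/9 + 648) = 1/(5594/9) = 9/5594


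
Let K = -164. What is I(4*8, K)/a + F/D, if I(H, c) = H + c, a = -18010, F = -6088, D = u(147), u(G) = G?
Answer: -54812738/1323735 ≈ -41.408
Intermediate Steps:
D = 147
I(4*8, K)/a + F/D = (4*8 - 164)/(-18010) - 6088/147 = (32 - 164)*(-1/18010) - 6088*1/147 = -132*(-1/18010) - 6088/147 = 66/9005 - 6088/147 = -54812738/1323735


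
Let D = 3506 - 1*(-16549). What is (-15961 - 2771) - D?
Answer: -38787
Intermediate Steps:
D = 20055 (D = 3506 + 16549 = 20055)
(-15961 - 2771) - D = (-15961 - 2771) - 1*20055 = -18732 - 20055 = -38787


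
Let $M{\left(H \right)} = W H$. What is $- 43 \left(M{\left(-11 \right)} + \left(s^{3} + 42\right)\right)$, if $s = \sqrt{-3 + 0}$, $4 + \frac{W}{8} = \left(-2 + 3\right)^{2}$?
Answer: $-13158 + 129 i \sqrt{3} \approx -13158.0 + 223.43 i$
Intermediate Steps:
$W = -24$ ($W = -32 + 8 \left(-2 + 3\right)^{2} = -32 + 8 \cdot 1^{2} = -32 + 8 \cdot 1 = -32 + 8 = -24$)
$s = i \sqrt{3}$ ($s = \sqrt{-3} = i \sqrt{3} \approx 1.732 i$)
$M{\left(H \right)} = - 24 H$
$- 43 \left(M{\left(-11 \right)} + \left(s^{3} + 42\right)\right) = - 43 \left(\left(-24\right) \left(-11\right) + \left(\left(i \sqrt{3}\right)^{3} + 42\right)\right) = - 43 \left(264 + \left(- 3 i \sqrt{3} + 42\right)\right) = - 43 \left(264 + \left(42 - 3 i \sqrt{3}\right)\right) = - 43 \left(306 - 3 i \sqrt{3}\right) = -13158 + 129 i \sqrt{3}$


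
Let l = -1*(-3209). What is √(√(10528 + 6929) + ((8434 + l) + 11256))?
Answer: √(22899 + 23*√33) ≈ 151.76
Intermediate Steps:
l = 3209
√(√(10528 + 6929) + ((8434 + l) + 11256)) = √(√(10528 + 6929) + ((8434 + 3209) + 11256)) = √(√17457 + (11643 + 11256)) = √(23*√33 + 22899) = √(22899 + 23*√33)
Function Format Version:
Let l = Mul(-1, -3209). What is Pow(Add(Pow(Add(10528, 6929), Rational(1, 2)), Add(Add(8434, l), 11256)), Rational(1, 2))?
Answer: Pow(Add(22899, Mul(23, Pow(33, Rational(1, 2)))), Rational(1, 2)) ≈ 151.76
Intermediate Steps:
l = 3209
Pow(Add(Pow(Add(10528, 6929), Rational(1, 2)), Add(Add(8434, l), 11256)), Rational(1, 2)) = Pow(Add(Pow(Add(10528, 6929), Rational(1, 2)), Add(Add(8434, 3209), 11256)), Rational(1, 2)) = Pow(Add(Pow(17457, Rational(1, 2)), Add(11643, 11256)), Rational(1, 2)) = Pow(Add(Mul(23, Pow(33, Rational(1, 2))), 22899), Rational(1, 2)) = Pow(Add(22899, Mul(23, Pow(33, Rational(1, 2)))), Rational(1, 2))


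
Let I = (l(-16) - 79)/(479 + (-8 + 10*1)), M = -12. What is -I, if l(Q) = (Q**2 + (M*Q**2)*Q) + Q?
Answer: -49313/481 ≈ -102.52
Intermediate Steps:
l(Q) = Q + Q**2 - 12*Q**3 (l(Q) = (Q**2 + (-12*Q**2)*Q) + Q = (Q**2 - 12*Q**3) + Q = Q + Q**2 - 12*Q**3)
I = 49313/481 (I = (-16*(1 - 16 - 12*(-16)**2) - 79)/(479 + (-8 + 10*1)) = (-16*(1 - 16 - 12*256) - 79)/(479 + (-8 + 10)) = (-16*(1 - 16 - 3072) - 79)/(479 + 2) = (-16*(-3087) - 79)/481 = (49392 - 79)*(1/481) = 49313*(1/481) = 49313/481 ≈ 102.52)
-I = -1*49313/481 = -49313/481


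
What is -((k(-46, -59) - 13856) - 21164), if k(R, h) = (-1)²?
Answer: 35019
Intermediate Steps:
k(R, h) = 1
-((k(-46, -59) - 13856) - 21164) = -((1 - 13856) - 21164) = -(-13855 - 21164) = -1*(-35019) = 35019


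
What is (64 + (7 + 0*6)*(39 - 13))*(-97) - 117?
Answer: -23979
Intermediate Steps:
(64 + (7 + 0*6)*(39 - 13))*(-97) - 117 = (64 + (7 + 0)*26)*(-97) - 117 = (64 + 7*26)*(-97) - 117 = (64 + 182)*(-97) - 117 = 246*(-97) - 117 = -23862 - 117 = -23979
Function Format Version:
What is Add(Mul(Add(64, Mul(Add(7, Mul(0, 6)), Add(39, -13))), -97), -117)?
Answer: -23979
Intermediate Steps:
Add(Mul(Add(64, Mul(Add(7, Mul(0, 6)), Add(39, -13))), -97), -117) = Add(Mul(Add(64, Mul(Add(7, 0), 26)), -97), -117) = Add(Mul(Add(64, Mul(7, 26)), -97), -117) = Add(Mul(Add(64, 182), -97), -117) = Add(Mul(246, -97), -117) = Add(-23862, -117) = -23979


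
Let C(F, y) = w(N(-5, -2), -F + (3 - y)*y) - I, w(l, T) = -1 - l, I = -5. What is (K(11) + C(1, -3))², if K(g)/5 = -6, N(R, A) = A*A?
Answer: 900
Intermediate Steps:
N(R, A) = A²
K(g) = -30 (K(g) = 5*(-6) = -30)
C(F, y) = 0 (C(F, y) = (-1 - 1*(-2)²) - 1*(-5) = (-1 - 1*4) + 5 = (-1 - 4) + 5 = -5 + 5 = 0)
(K(11) + C(1, -3))² = (-30 + 0)² = (-30)² = 900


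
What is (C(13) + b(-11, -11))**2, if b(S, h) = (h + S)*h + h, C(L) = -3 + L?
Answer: 58081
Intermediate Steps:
b(S, h) = h + h*(S + h) (b(S, h) = (S + h)*h + h = h*(S + h) + h = h + h*(S + h))
(C(13) + b(-11, -11))**2 = ((-3 + 13) - 11*(1 - 11 - 11))**2 = (10 - 11*(-21))**2 = (10 + 231)**2 = 241**2 = 58081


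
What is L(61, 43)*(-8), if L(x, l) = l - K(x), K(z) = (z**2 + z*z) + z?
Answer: 59680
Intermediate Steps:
K(z) = z + 2*z**2 (K(z) = (z**2 + z**2) + z = 2*z**2 + z = z + 2*z**2)
L(x, l) = l - x*(1 + 2*x)
L(61, 43)*(-8) = (43 - 1*61*(1 + 2*61))*(-8) = (43 - 1*61*(1 + 122))*(-8) = (43 - 1*61*123)*(-8) = (43 - 7503)*(-8) = -7460*(-8) = 59680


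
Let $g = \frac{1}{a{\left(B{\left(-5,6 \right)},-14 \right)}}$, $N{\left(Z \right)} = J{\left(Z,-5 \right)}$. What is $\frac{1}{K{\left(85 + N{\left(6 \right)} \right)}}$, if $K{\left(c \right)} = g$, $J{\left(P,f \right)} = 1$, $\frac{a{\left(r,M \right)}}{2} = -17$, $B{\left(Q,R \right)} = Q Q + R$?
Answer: $-34$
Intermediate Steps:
$B{\left(Q,R \right)} = R + Q^{2}$ ($B{\left(Q,R \right)} = Q^{2} + R = R + Q^{2}$)
$a{\left(r,M \right)} = -34$ ($a{\left(r,M \right)} = 2 \left(-17\right) = -34$)
$N{\left(Z \right)} = 1$
$g = - \frac{1}{34}$ ($g = \frac{1}{-34} = - \frac{1}{34} \approx -0.029412$)
$K{\left(c \right)} = - \frac{1}{34}$
$\frac{1}{K{\left(85 + N{\left(6 \right)} \right)}} = \frac{1}{- \frac{1}{34}} = -34$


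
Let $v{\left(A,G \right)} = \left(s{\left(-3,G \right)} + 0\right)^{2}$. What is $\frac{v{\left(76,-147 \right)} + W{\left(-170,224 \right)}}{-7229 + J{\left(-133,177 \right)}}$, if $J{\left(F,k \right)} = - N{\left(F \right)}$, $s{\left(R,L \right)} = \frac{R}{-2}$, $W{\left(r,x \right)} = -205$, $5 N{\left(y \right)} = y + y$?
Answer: $\frac{4055}{143516} \approx 0.028255$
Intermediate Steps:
$N{\left(y \right)} = \frac{2 y}{5}$ ($N{\left(y \right)} = \frac{y + y}{5} = \frac{2 y}{5}$)
$s{\left(R,L \right)} = - \frac{R}{2}$ ($s{\left(R,L \right)} = R \left(- \frac{1}{2}\right) = - \frac{R}{2}$)
$J{\left(F,k \right)} = - \frac{2 F}{5}$
$v{\left(A,G \right)} = \frac{9}{4}$ ($v{\left(A,G \right)} = \left(\left(- \frac{1}{2}\right) \left(-3\right) + 0\right)^{2} = \left(\frac{3}{2} + 0\right)^{2} = \left(\frac{3}{2}\right)^{2} = \frac{9}{4}$)
$\frac{v{\left(76,-147 \right)} + W{\left(-170,224 \right)}}{-7229 + J{\left(-133,177 \right)}} = \frac{\frac{9}{4} - 205}{-7229 - - \frac{266}{5}} = - \frac{811}{4 \left(-7229 + \frac{266}{5}\right)} = - \frac{811}{4 \left(- \frac{35879}{5}\right)} = \left(- \frac{811}{4}\right) \left(- \frac{5}{35879}\right) = \frac{4055}{143516}$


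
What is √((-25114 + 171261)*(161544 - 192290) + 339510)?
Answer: 2*I*√1123274038 ≈ 67031.0*I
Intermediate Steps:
√((-25114 + 171261)*(161544 - 192290) + 339510) = √(146147*(-30746) + 339510) = √(-4493435662 + 339510) = √(-4493096152) = 2*I*√1123274038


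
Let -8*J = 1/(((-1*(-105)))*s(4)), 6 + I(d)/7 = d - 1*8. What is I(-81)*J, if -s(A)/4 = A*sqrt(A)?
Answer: -19/768 ≈ -0.024740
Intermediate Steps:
s(A) = -4*A**(3/2) (s(A) = -4*A*sqrt(A) = -4*A**(3/2))
I(d) = -98 + 7*d (I(d) = -42 + 7*(d - 1*8) = -42 + 7*(d - 8) = -42 + 7*(-8 + d) = -42 + (-56 + 7*d) = -98 + 7*d)
J = 1/26880 (J = -1/(8*((-1*(-105)))*((-4*4**(3/2)))) = -1/(8*105*((-4*8))) = -1/(840*(-32)) = -(-1)/(840*32) = -1/8*(-1/3360) = 1/26880 ≈ 3.7202e-5)
I(-81)*J = (-98 + 7*(-81))*(1/26880) = (-98 - 567)*(1/26880) = -665*1/26880 = -19/768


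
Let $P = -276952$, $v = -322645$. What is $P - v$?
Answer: $45693$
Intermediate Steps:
$P - v = -276952 - -322645 = -276952 + 322645 = 45693$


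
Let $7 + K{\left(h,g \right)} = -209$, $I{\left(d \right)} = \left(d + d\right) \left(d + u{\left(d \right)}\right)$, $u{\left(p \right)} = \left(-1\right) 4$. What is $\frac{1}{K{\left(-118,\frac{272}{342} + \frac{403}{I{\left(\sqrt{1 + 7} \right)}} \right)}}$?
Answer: $- \frac{1}{216} \approx -0.0046296$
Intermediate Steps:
$u{\left(p \right)} = -4$
$I{\left(d \right)} = 2 d \left(-4 + d\right)$ ($I{\left(d \right)} = \left(d + d\right) \left(d - 4\right) = 2 d \left(-4 + d\right)$)
$K{\left(h,g \right)} = -216$ ($K{\left(h,g \right)} = -7 - 209 = -216$)
$\frac{1}{K{\left(-118,\frac{272}{342} + \frac{403}{I{\left(\sqrt{1 + 7} \right)}} \right)}} = \frac{1}{-216} = - \frac{1}{216}$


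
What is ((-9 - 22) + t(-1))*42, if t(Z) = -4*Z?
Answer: -1134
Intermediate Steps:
((-9 - 22) + t(-1))*42 = ((-9 - 22) - 4*(-1))*42 = (-31 + 4)*42 = -27*42 = -1134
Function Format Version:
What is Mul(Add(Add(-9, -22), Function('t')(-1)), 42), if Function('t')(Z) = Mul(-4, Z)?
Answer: -1134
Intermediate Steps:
Mul(Add(Add(-9, -22), Function('t')(-1)), 42) = Mul(Add(Add(-9, -22), Mul(-4, -1)), 42) = Mul(Add(-31, 4), 42) = Mul(-27, 42) = -1134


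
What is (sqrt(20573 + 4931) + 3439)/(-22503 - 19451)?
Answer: -3439/41954 - 2*sqrt(1594)/20977 ≈ -0.085777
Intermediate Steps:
(sqrt(20573 + 4931) + 3439)/(-22503 - 19451) = (sqrt(25504) + 3439)/(-41954) = (4*sqrt(1594) + 3439)*(-1/41954) = (3439 + 4*sqrt(1594))*(-1/41954) = -3439/41954 - 2*sqrt(1594)/20977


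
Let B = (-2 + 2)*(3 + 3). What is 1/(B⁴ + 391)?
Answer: 1/391 ≈ 0.0025575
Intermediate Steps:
B = 0 (B = 0*6 = 0)
1/(B⁴ + 391) = 1/(0⁴ + 391) = 1/(0 + 391) = 1/391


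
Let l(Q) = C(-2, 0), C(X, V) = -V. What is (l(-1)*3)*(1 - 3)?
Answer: 0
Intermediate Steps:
l(Q) = 0 (l(Q) = -1*0 = 0)
(l(-1)*3)*(1 - 3) = (0*3)*(1 - 3) = 0*(-2) = 0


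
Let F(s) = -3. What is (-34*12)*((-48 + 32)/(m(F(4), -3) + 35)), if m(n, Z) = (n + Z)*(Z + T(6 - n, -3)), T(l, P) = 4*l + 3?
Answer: -6528/181 ≈ -36.066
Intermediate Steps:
T(l, P) = 3 + 4*l
m(n, Z) = (Z + n)*(27 + Z - 4*n) (m(n, Z) = (n + Z)*(Z + (3 + 4*(6 - n))) = (Z + n)*(Z + (3 + (24 - 4*n))) = (Z + n)*(Z + (27 - 4*n)) = (Z + n)*(27 + Z - 4*n))
(-34*12)*((-48 + 32)/(m(F(4), -3) + 35)) = (-34*12)*((-48 + 32)/(((-3)² - 3*(-3) - 1*(-3)*(-27 + 4*(-3)) - 1*(-3)*(-27 + 4*(-3))) + 35)) = -(-6528)/((9 + 9 - 1*(-3)*(-27 - 12) - 1*(-3)*(-27 - 12)) + 35) = -(-6528)/((9 + 9 - 1*(-3)*(-39) - 1*(-3)*(-39)) + 35) = -(-6528)/((9 + 9 - 117 - 117) + 35) = -(-6528)/(-216 + 35) = -(-6528)/(-181) = -(-6528)*(-1)/181 = -408*16/181 = -6528/181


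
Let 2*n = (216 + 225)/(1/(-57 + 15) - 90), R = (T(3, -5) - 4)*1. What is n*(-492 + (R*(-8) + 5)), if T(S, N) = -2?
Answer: 4065579/3781 ≈ 1075.3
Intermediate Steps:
R = -6 (R = (-2 - 4)*1 = -6*1 = -6)
n = -9261/3781 (n = ((216 + 225)/(1/(-57 + 15) - 90))/2 = (441/(1/(-42) - 90))/2 = (441/(-1/42 - 90))/2 = (441/(-3781/42))/2 = (441*(-42/3781))/2 = (½)*(-18522/3781) = -9261/3781 ≈ -2.4494)
n*(-492 + (R*(-8) + 5)) = -9261*(-492 + (-6*(-8) + 5))/3781 = -9261*(-492 + (48 + 5))/3781 = -9261*(-492 + 53)/3781 = -9261/3781*(-439) = 4065579/3781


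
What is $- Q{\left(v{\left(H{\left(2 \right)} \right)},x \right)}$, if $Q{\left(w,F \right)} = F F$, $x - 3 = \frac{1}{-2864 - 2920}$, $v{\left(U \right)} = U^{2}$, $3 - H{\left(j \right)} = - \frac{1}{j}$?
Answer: $- \frac{301057201}{33454656} \approx -8.999$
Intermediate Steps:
$H{\left(j \right)} = 3 + \frac{1}{j}$ ($H{\left(j \right)} = 3 - - \frac{1}{j} = 3 + \frac{1}{j}$)
$x = \frac{17351}{5784}$ ($x = 3 + \frac{1}{-2864 - 2920} = 3 + \frac{1}{-5784} = 3 - \frac{1}{5784} = \frac{17351}{5784} \approx 2.9998$)
$Q{\left(w,F \right)} = F^{2}$
$- Q{\left(v{\left(H{\left(2 \right)} \right)},x \right)} = - \left(\frac{17351}{5784}\right)^{2} = \left(-1\right) \frac{301057201}{33454656} = - \frac{301057201}{33454656}$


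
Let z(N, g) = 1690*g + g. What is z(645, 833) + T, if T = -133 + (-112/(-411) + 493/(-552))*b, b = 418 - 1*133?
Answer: 35500253125/25208 ≈ 1.4083e+6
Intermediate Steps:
b = 285 (b = 418 - 133 = 285)
z(N, g) = 1691*g
T = -7811299/25208 (T = -133 + (-112/(-411) + 493/(-552))*285 = -133 + (-112*(-1/411) + 493*(-1/552))*285 = -133 + (112/411 - 493/552)*285 = -133 - 46933/75624*285 = -133 - 4458635/25208 = -7811299/25208 ≈ -309.87)
z(645, 833) + T = 1691*833 - 7811299/25208 = 1408603 - 7811299/25208 = 35500253125/25208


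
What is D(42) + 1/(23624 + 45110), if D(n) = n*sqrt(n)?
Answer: 1/68734 + 42*sqrt(42) ≈ 272.19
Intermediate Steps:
D(n) = n**(3/2)
D(42) + 1/(23624 + 45110) = 42**(3/2) + 1/(23624 + 45110) = 42*sqrt(42) + 1/68734 = 1/68734 + 42*sqrt(42)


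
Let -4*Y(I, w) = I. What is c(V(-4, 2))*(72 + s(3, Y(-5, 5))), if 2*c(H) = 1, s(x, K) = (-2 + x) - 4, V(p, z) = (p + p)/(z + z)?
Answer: 69/2 ≈ 34.500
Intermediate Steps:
Y(I, w) = -I/4
V(p, z) = p/z (V(p, z) = (2*p)/((2*z)) = (2*p)*(1/(2*z)) = p/z)
s(x, K) = -6 + x
c(H) = ½ (c(H) = (½)*1 = ½)
c(V(-4, 2))*(72 + s(3, Y(-5, 5))) = (72 + (-6 + 3))/2 = (72 - 3)/2 = (½)*69 = 69/2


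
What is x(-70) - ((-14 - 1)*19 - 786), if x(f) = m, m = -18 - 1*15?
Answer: 1038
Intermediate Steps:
m = -33 (m = -18 - 15 = -33)
x(f) = -33
x(-70) - ((-14 - 1)*19 - 786) = -33 - ((-14 - 1)*19 - 786) = -33 - (-15*19 - 786) = -33 - (-285 - 786) = -33 - 1*(-1071) = -33 + 1071 = 1038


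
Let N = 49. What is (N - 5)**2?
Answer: 1936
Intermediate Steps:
(N - 5)**2 = (49 - 5)**2 = 44**2 = 1936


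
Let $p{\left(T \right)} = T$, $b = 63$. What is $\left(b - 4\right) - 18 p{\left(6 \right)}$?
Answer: $-49$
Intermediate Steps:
$\left(b - 4\right) - 18 p{\left(6 \right)} = \left(63 - 4\right) - 108 = 59 - 108 = -49$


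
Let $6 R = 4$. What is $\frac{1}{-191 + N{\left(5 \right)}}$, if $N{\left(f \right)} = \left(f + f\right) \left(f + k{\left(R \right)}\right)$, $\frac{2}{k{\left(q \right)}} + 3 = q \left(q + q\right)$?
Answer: $- \frac{19}{2859} \approx -0.0066457$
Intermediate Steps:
$R = \frac{2}{3}$ ($R = \frac{1}{6} \cdot 4 = \frac{2}{3} \approx 0.66667$)
$k{\left(q \right)} = \frac{2}{-3 + 2 q^{2}}$ ($k{\left(q \right)} = \frac{2}{-3 + q \left(q + q\right)} = \frac{2}{-3 + q 2 q} = \frac{2}{-3 + 2 q^{2}}$)
$N{\left(f \right)} = 2 f \left(- \frac{18}{19} + f\right)$ ($N{\left(f \right)} = \left(f + f\right) \left(f + \frac{2}{-3 + 2 \left(\frac{2}{3}\right)^{2}}\right) = 2 f \left(f + \frac{2}{-3 + 2 \cdot \frac{4}{9}}\right) = 2 f \left(f + \frac{2}{-3 + \frac{8}{9}}\right) = 2 f \left(f + \frac{2}{- \frac{19}{9}}\right) = 2 f \left(f + 2 \left(- \frac{9}{19}\right)\right) = 2 f \left(f - \frac{18}{19}\right) = 2 f \left(- \frac{18}{19} + f\right)$)
$\frac{1}{-191 + N{\left(5 \right)}} = \frac{1}{-191 + \frac{2}{19} \cdot 5 \left(-18 + 19 \cdot 5\right)} = \frac{1}{-191 + \frac{2}{19} \cdot 5 \left(-18 + 95\right)} = \frac{1}{-191 + \frac{2}{19} \cdot 5 \cdot 77} = \frac{1}{-191 + \frac{770}{19}} = \frac{1}{- \frac{2859}{19}} = - \frac{19}{2859}$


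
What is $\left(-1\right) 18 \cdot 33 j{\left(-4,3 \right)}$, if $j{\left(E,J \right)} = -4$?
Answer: $2376$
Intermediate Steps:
$\left(-1\right) 18 \cdot 33 j{\left(-4,3 \right)} = \left(-1\right) 18 \cdot 33 \left(-4\right) = \left(-18\right) 33 \left(-4\right) = \left(-594\right) \left(-4\right) = 2376$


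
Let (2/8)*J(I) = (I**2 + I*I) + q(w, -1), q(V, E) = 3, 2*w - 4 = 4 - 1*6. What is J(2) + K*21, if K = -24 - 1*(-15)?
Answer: -145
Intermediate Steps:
w = 1 (w = 2 + (4 - 1*6)/2 = 2 + (4 - 6)/2 = 2 + (1/2)*(-2) = 2 - 1 = 1)
K = -9 (K = -24 + 15 = -9)
J(I) = 12 + 8*I**2 (J(I) = 4*((I**2 + I*I) + 3) = 4*((I**2 + I**2) + 3) = 4*(2*I**2 + 3) = 4*(3 + 2*I**2) = 12 + 8*I**2)
J(2) + K*21 = (12 + 8*2**2) - 9*21 = (12 + 8*4) - 189 = (12 + 32) - 189 = 44 - 189 = -145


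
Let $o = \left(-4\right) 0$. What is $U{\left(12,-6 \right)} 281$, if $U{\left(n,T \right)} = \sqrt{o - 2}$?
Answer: $281 i \sqrt{2} \approx 397.39 i$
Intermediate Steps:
$o = 0$
$U{\left(n,T \right)} = i \sqrt{2}$ ($U{\left(n,T \right)} = \sqrt{0 - 2} = \sqrt{-2} = i \sqrt{2}$)
$U{\left(12,-6 \right)} 281 = i \sqrt{2} \cdot 281 = 281 i \sqrt{2}$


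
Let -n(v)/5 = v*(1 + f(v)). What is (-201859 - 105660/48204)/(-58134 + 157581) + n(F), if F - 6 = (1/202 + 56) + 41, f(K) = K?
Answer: -291054000597213239/5433441584532 ≈ -53567.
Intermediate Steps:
F = 20807/202 (F = 6 + ((1/202 + 56) + 41) = 6 + (11313/202 + 41) = 6 + 19595/202 = 20807/202 ≈ 103.00)
n(v) = -5*v*(1 + v)
(-201859 - 105660/48204)/(-58134 + 157581) + n(F) = (-201859 - 105660/48204)/(-58134 + 157581) - 5*20807/202*(1 + 20807/202) = (-201859 - 105660*1/48204)/99447 - 5*20807/202*21009/202 = (-201859 - 2935/1339)*(1/99447) - 2185671315/40804 = -270292136/1339*1/99447 - 2185671315/40804 = -270292136/133159533 - 2185671315/40804 = -291054000597213239/5433441584532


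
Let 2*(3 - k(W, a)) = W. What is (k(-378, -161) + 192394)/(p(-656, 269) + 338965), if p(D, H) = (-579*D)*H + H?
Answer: 96293/51255945 ≈ 0.0018787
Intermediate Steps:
p(D, H) = H - 579*D*H (p(D, H) = -579*D*H + H = H - 579*D*H)
k(W, a) = 3 - W/2
(k(-378, -161) + 192394)/(p(-656, 269) + 338965) = ((3 - 1/2*(-378)) + 192394)/(269*(1 - 579*(-656)) + 338965) = ((3 + 189) + 192394)/(269*(1 + 379824) + 338965) = (192 + 192394)/(269*379825 + 338965) = 192586/(102172925 + 338965) = 192586/102511890 = 192586*(1/102511890) = 96293/51255945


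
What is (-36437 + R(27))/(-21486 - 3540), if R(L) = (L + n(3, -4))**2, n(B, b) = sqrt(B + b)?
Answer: 11903/8342 - 9*I/4171 ≈ 1.4269 - 0.0021578*I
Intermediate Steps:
R(L) = (I + L)**2 (R(L) = (L + sqrt(3 - 4))**2 = (L + sqrt(-1))**2 = (L + I)**2 = (I + L)**2)
(-36437 + R(27))/(-21486 - 3540) = (-36437 + (I + 27)**2)/(-21486 - 3540) = (-36437 + (27 + I)**2)/(-25026) = (-36437 + (27 + I)**2)*(-1/25026) = 36437/25026 - (27 + I)**2/25026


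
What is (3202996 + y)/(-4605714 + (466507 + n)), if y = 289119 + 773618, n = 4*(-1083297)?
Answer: -4265733/8472395 ≈ -0.50349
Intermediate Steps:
n = -4333188
y = 1062737
(3202996 + y)/(-4605714 + (466507 + n)) = (3202996 + 1062737)/(-4605714 + (466507 - 4333188)) = 4265733/(-4605714 - 3866681) = 4265733/(-8472395) = 4265733*(-1/8472395) = -4265733/8472395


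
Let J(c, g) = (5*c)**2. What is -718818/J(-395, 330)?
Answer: -718818/3900625 ≈ -0.18428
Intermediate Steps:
J(c, g) = 25*c**2
-718818/J(-395, 330) = -718818/(25*(-395)**2) = -718818/(25*156025) = -718818/3900625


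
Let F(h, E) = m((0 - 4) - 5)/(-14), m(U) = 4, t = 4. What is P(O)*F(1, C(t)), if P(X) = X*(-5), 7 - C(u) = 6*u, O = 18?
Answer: 180/7 ≈ 25.714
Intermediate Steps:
C(u) = 7 - 6*u
P(X) = -5*X
F(h, E) = -2/7 (F(h, E) = 4/(-14) = 4*(-1/14) = -2/7)
P(O)*F(1, C(t)) = -5*18*(-2/7) = -90*(-2/7) = 180/7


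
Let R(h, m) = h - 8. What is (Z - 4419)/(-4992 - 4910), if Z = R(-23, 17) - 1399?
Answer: 5849/9902 ≈ 0.59069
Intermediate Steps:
R(h, m) = -8 + h
Z = -1430 (Z = (-8 - 23) - 1399 = -31 - 1399 = -1430)
(Z - 4419)/(-4992 - 4910) = (-1430 - 4419)/(-4992 - 4910) = -5849/(-9902) = -5849*(-1/9902) = 5849/9902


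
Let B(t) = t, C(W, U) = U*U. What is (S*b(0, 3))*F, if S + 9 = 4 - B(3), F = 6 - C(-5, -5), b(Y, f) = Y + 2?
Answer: 304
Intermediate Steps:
b(Y, f) = 2 + Y
C(W, U) = U**2
F = -19 (F = 6 - 1*(-5)**2 = 6 - 1*25 = 6 - 25 = -19)
S = -8 (S = -9 + (4 - 1*3) = -9 + (4 - 3) = -9 + 1 = -8)
(S*b(0, 3))*F = -8*(2 + 0)*(-19) = -8*2*(-19) = -16*(-19) = 304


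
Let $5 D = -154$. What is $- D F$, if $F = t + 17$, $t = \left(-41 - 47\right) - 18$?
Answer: $- \frac{13706}{5} \approx -2741.2$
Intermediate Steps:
$D = - \frac{154}{5}$ ($D = \frac{1}{5} \left(-154\right) = - \frac{154}{5} \approx -30.8$)
$t = -106$ ($t = -88 - 18 = -106$)
$F = -89$ ($F = -106 + 17 = -89$)
$- D F = - \frac{\left(-154\right) \left(-89\right)}{5} = \left(-1\right) \frac{13706}{5} = - \frac{13706}{5}$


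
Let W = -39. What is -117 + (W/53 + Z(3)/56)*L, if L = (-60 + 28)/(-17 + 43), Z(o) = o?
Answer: -560241/4823 ≈ -116.16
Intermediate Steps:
L = -16/13 (L = -32/26 = -32*1/26 = -16/13 ≈ -1.2308)
-117 + (W/53 + Z(3)/56)*L = -117 + (-39/53 + 3/56)*(-16/13) = -117 - 2025/2968*(-16/13) = -117 + 4050/4823 = -560241/4823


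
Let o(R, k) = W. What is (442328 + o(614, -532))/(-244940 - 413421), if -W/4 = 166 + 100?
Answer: -441264/658361 ≈ -0.67025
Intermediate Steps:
W = -1064 (W = -4*(166 + 100) = -4*266 = -1064)
o(R, k) = -1064
(442328 + o(614, -532))/(-244940 - 413421) = (442328 - 1064)/(-244940 - 413421) = 441264/(-658361) = 441264*(-1/658361) = -441264/658361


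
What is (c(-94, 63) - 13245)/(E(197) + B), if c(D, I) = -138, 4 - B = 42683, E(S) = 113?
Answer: 13383/42566 ≈ 0.31441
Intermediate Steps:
B = -42679 (B = 4 - 1*42683 = 4 - 42683 = -42679)
(c(-94, 63) - 13245)/(E(197) + B) = (-138 - 13245)/(113 - 42679) = -13383/(-42566) = -13383*(-1/42566) = 13383/42566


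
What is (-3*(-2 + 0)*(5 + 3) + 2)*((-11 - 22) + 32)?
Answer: -50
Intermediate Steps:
(-3*(-2 + 0)*(5 + 3) + 2)*((-11 - 22) + 32) = (-(-6)*8 + 2)*(-33 + 32) = (-3*(-16) + 2)*(-1) = (48 + 2)*(-1) = 50*(-1) = -50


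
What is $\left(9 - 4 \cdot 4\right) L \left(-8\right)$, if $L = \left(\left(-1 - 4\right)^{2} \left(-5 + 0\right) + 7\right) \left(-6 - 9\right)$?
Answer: $99120$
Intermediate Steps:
$L = 1770$ ($L = \left(\left(-5\right)^{2} \left(-5\right) + 7\right) \left(-15\right) = \left(25 \left(-5\right) + 7\right) \left(-15\right) = \left(-125 + 7\right) \left(-15\right) = \left(-118\right) \left(-15\right) = 1770$)
$\left(9 - 4 \cdot 4\right) L \left(-8\right) = \left(9 - 4 \cdot 4\right) 1770 \left(-8\right) = \left(9 - 16\right) 1770 \left(-8\right) = \left(-7\right) 1770 \left(-8\right) = \left(-12390\right) \left(-8\right) = 99120$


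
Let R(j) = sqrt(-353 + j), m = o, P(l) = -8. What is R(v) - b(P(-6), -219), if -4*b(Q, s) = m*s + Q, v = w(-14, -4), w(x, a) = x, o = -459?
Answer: 100513/4 + I*sqrt(367) ≈ 25128.0 + 19.157*I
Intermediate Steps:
m = -459
v = -14
b(Q, s) = -Q/4 + 459*s/4 (b(Q, s) = -(-459*s + Q)/4 = -(Q - 459*s)/4 = -Q/4 + 459*s/4)
R(v) - b(P(-6), -219) = sqrt(-353 - 14) - (-1/4*(-8) + (459/4)*(-219)) = sqrt(-367) - (2 - 100521/4) = I*sqrt(367) - 1*(-100513/4) = I*sqrt(367) + 100513/4 = 100513/4 + I*sqrt(367)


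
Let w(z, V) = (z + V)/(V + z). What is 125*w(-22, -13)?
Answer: 125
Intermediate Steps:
w(z, V) = 1 (w(z, V) = (V + z)/(V + z) = 1)
125*w(-22, -13) = 125*1 = 125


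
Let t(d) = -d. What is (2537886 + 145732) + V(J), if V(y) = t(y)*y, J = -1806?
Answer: -578018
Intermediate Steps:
V(y) = -y² (V(y) = (-y)*y = -y²)
(2537886 + 145732) + V(J) = (2537886 + 145732) - 1*(-1806)² = 2683618 - 1*3261636 = 2683618 - 3261636 = -578018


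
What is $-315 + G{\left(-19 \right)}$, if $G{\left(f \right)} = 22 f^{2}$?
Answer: $7627$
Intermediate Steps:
$-315 + G{\left(-19 \right)} = -315 + 22 \left(-19\right)^{2} = -315 + 22 \cdot 361 = -315 + 7942 = 7627$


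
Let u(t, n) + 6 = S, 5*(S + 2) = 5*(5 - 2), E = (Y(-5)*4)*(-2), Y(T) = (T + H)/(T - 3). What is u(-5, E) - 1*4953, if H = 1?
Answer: -4958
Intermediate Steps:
Y(T) = (1 + T)/(-3 + T) (Y(T) = (T + 1)/(T - 3) = (1 + T)/(-3 + T))
E = -4 (E = (((1 - 5)/(-3 - 5))*4)*(-2) = ((-4/(-8))*4)*(-2) = (-⅛*(-4)*4)*(-2) = ((½)*4)*(-2) = 2*(-2) = -4)
S = 1 (S = -2 + (5*(5 - 2))/5 = -2 + (5*3)/5 = -2 + (⅕)*15 = -2 + 3 = 1)
u(t, n) = -5 (u(t, n) = -6 + 1 = -5)
u(-5, E) - 1*4953 = -5 - 1*4953 = -5 - 4953 = -4958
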